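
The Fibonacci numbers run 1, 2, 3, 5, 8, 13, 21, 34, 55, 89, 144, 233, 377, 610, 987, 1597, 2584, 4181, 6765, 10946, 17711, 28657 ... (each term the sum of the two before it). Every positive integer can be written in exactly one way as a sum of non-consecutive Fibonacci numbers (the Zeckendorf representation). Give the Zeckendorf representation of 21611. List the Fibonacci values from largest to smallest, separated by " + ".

21611: greatest Fibonacci not exceeding it is 17711, leaving 3900
3900: greatest Fibonacci not exceeding it is 2584, leaving 1316
1316: greatest Fibonacci not exceeding it is 987, leaving 329
329: greatest Fibonacci not exceeding it is 233, leaving 96
96: greatest Fibonacci not exceeding it is 89, leaving 7
7: greatest Fibonacci not exceeding it is 5, leaving 2
2: greatest Fibonacci not exceeding it is 2, leaving 0
So 21611 = 17711 + 2584 + 987 + 233 + 89 + 5 + 2, with no two terms consecutive in the sequence.

17711 + 2584 + 987 + 233 + 89 + 5 + 2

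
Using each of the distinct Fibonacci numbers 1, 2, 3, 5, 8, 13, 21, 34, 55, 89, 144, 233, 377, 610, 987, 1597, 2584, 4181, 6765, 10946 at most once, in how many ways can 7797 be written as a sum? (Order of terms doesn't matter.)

7797 = 6765+987+34+8+3 = 6765+987+34+8+2+1 = 6765+987+21+13+8+3 = 6765+610+377+34+8+3 = 6765+987+34+5+3+2+1 = … (61 more), for 66 in all.

66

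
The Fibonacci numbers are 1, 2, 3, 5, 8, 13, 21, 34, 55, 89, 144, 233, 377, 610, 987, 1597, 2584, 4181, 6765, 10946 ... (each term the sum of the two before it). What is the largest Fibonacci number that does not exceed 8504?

6765 ≤ 8504 < 10946, so the largest Fibonacci number not exceeding 8504 is 6765.

6765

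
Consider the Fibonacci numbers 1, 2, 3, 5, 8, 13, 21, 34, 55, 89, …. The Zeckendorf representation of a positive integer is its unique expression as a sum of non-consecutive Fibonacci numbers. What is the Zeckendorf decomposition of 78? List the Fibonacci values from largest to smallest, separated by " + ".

Repeatedly subtract the largest Fibonacci number that fits:
subtract 55 from 78: 23 remains
subtract 21 from 23: 2 remains
subtract 2 from 2: 0 remains
So 78 = 55 + 21 + 2, with no two terms consecutive in the sequence.

55 + 21 + 2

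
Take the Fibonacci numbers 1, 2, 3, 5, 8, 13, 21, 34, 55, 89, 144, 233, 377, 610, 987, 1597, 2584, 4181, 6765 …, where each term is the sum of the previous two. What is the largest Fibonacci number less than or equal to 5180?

4181

4181 ≤ 5180 < 6765, so the largest Fibonacci number not exceeding 5180 is 4181.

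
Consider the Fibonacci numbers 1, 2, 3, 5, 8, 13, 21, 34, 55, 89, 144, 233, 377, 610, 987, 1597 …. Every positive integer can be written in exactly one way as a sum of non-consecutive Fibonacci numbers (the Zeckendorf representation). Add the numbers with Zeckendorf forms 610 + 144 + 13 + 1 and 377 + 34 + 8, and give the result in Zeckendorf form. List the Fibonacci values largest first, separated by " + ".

987 + 144 + 55 + 1

The two numbers are 768 and 419, so their sum is 1187.
Greedy algorithm:
largest Fibonacci ≤ 1187 is 987; 1187 − 987 = 200
largest Fibonacci ≤ 200 is 144; 200 − 144 = 56
largest Fibonacci ≤ 56 is 55; 56 − 55 = 1
largest Fibonacci ≤ 1 is 1; 1 − 1 = 0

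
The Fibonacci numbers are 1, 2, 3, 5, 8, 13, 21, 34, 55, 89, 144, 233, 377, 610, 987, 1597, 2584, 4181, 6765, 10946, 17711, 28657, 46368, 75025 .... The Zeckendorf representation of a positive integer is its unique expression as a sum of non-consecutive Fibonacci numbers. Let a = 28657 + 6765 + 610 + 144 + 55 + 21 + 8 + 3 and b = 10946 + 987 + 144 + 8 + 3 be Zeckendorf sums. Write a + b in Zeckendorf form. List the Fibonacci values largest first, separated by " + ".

The two numbers are 36263 and 12088, so their sum is 48351.
Greedy algorithm:
48351: greatest Fibonacci not exceeding it is 46368, leaving 1983
1983: greatest Fibonacci not exceeding it is 1597, leaving 386
386: greatest Fibonacci not exceeding it is 377, leaving 9
9: greatest Fibonacci not exceeding it is 8, leaving 1
1: greatest Fibonacci not exceeding it is 1, leaving 0

46368 + 1597 + 377 + 8 + 1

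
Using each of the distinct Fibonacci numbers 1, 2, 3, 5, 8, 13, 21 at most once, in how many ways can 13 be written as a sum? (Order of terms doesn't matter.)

3

Each representation comes from the Zeckendorf form by replacing some F_k with F_{k−1} + F_{k−2} where possible.
13 = 13 = 8+5 = 8+3+2 — 3 representations.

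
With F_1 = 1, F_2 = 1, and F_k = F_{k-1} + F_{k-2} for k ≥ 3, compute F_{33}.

Iterating the recurrence up to F_{29} = 514229 and F_{28} = 317811:
F_{30} = F_{29} + F_{28} = 514229 + 317811 = 832040
F_{31} = F_{30} + F_{29} = 832040 + 514229 = 1346269
F_{32} = F_{31} + F_{30} = 1346269 + 832040 = 2178309
F_{33} = F_{32} + F_{31} = 2178309 + 1346269 = 3524578

3524578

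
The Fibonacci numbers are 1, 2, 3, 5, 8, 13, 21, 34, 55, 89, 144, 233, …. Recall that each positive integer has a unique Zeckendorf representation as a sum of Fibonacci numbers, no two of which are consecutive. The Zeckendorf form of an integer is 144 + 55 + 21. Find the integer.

220

144 + 55 + 21 = 220.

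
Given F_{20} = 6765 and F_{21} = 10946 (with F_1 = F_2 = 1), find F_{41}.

165580141

By F_{2k+1} = F_k² + F_{k+1}²: F_{41} = 6765² + 10946² = 45765225 + 119814916 = 165580141.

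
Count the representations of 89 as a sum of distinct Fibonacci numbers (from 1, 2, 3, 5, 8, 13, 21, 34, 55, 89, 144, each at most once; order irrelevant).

5

89 = 89 = 55+34 = 55+21+13 = 55+21+8+5 = 55+21+8+3+2 — 5 representations.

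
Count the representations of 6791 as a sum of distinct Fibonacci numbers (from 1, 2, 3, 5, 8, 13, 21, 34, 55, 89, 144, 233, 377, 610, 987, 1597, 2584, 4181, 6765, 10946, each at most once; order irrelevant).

26

6791 = 6765+21+5 = 6765+21+3+2 = 6765+13+8+5 = … (23 more), for 26 in all.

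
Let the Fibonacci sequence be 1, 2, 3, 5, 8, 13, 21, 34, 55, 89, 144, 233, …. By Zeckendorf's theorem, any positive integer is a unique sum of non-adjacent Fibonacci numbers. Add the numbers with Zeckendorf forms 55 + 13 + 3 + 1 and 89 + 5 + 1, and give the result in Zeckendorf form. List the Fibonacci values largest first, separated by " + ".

The two numbers are 72 and 95, so their sum is 167.
Greedily peel off the largest Fibonacci term at each step:
take 144 (≤ 167); 167 − 144 = 23
take 21 (≤ 23); 23 − 21 = 2
take 2 (≤ 2); 2 − 2 = 0

144 + 21 + 2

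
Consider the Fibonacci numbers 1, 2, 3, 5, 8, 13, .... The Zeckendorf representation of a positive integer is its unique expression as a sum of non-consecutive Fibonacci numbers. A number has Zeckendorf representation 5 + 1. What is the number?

5 + 1 = 6.

6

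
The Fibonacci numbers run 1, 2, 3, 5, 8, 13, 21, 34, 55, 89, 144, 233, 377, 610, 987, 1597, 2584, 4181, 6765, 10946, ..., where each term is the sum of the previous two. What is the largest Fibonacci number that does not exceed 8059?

6765

6765 ≤ 8059 < 10946, so the largest Fibonacci number not exceeding 8059 is 6765.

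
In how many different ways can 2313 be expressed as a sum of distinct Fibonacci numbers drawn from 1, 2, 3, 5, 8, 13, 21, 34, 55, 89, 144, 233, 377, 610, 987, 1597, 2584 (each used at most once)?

21

Each representation comes from the Zeckendorf form by replacing some F_k with F_{k−1} + F_{k−2} where possible.
2313 = 1597+610+89+13+3+1 = 1597+610+89+8+5+3+1 = 1597+610+55+34+13+3+1 = 1597+377+233+89+13+3+1 = 1597+610+55+34+8+5+3+1 = … (16 more), for 21 in all.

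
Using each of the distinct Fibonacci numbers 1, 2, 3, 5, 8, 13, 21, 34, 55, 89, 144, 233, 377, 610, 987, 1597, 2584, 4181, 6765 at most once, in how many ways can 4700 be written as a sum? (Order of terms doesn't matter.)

30

4700 = 4181+377+89+34+13+5+1 = 4181+377+89+34+13+3+2+1 = 4181+233+144+89+34+13+5+1 = … (27 more), for 30 in all.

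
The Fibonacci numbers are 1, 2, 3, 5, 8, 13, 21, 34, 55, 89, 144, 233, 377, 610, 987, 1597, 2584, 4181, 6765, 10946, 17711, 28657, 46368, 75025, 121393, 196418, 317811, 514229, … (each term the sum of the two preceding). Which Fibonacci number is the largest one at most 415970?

317811

317811 ≤ 415970 < 514229, so the largest Fibonacci number not exceeding 415970 is 317811.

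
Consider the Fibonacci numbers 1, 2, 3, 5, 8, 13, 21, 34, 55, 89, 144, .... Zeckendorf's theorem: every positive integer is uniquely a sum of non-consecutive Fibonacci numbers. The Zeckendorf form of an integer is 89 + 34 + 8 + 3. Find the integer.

89 + 34 + 8 + 3 = 134.

134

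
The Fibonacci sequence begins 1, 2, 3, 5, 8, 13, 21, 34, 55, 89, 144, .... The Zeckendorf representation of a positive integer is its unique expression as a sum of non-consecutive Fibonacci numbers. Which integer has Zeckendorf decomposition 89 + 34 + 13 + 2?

138

89 + 34 + 13 + 2 = 138.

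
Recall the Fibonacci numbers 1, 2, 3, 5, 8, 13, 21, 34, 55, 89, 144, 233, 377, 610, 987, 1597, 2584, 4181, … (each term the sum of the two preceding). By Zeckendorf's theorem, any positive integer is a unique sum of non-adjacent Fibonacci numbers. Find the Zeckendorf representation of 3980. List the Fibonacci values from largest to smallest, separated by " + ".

2584 + 987 + 377 + 21 + 8 + 3

Greedily peel off the largest Fibonacci term at each step:
3980 − 2584 = 1396
1396 − 987 = 409
409 − 377 = 32
32 − 21 = 11
11 − 8 = 3
3 − 3 = 0
So 3980 = 2584 + 987 + 377 + 21 + 8 + 3, with no two terms consecutive in the sequence.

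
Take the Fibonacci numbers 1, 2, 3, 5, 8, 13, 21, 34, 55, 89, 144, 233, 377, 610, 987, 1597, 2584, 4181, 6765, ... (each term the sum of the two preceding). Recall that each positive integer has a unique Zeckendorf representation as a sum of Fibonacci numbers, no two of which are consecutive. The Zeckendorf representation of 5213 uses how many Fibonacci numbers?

5

largest Fibonacci ≤ 5213 is 4181; 5213 − 4181 = 1032
largest Fibonacci ≤ 1032 is 987; 1032 − 987 = 45
largest Fibonacci ≤ 45 is 34; 45 − 34 = 11
largest Fibonacci ≤ 11 is 8; 11 − 8 = 3
largest Fibonacci ≤ 3 is 3; 3 − 3 = 0
5213 = 4181 + 987 + 34 + 8 + 3, which has 5 terms.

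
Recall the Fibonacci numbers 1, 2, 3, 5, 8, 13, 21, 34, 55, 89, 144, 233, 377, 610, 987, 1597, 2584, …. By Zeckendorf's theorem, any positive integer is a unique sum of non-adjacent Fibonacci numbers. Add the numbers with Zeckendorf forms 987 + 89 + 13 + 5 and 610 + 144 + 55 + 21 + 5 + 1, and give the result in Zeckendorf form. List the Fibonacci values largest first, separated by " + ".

1597 + 233 + 89 + 8 + 3

The two numbers are 1094 and 836, so their sum is 1930.
Repeatedly subtract the largest Fibonacci number that fits:
take 1597 (≤ 1930); 1930 − 1597 = 333
take 233 (≤ 333); 333 − 233 = 100
take 89 (≤ 100); 100 − 89 = 11
take 8 (≤ 11); 11 − 8 = 3
take 3 (≤ 3); 3 − 3 = 0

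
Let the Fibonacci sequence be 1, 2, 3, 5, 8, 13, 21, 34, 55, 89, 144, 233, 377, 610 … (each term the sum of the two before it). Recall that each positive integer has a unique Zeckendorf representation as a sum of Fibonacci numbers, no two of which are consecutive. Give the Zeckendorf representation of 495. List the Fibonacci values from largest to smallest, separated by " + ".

largest Fibonacci ≤ 495 is 377; 495 − 377 = 118
largest Fibonacci ≤ 118 is 89; 118 − 89 = 29
largest Fibonacci ≤ 29 is 21; 29 − 21 = 8
largest Fibonacci ≤ 8 is 8; 8 − 8 = 0
So 495 = 377 + 89 + 21 + 8, with no two terms consecutive in the sequence.

377 + 89 + 21 + 8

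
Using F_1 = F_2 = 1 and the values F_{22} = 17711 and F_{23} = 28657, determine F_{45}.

1134903170

By F_{2k+1} = F_k² + F_{k+1}²: F_{45} = 17711² + 28657² = 313679521 + 821223649 = 1134903170.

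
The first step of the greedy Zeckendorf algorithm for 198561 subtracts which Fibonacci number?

196418

196418 ≤ 198561 < 317811, so the largest Fibonacci number not exceeding 198561 is 196418.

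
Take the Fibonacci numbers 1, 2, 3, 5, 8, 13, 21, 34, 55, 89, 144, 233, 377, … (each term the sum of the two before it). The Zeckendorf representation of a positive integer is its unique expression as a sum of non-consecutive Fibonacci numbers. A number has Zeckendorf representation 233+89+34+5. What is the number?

233+89+34+5 = 361.

361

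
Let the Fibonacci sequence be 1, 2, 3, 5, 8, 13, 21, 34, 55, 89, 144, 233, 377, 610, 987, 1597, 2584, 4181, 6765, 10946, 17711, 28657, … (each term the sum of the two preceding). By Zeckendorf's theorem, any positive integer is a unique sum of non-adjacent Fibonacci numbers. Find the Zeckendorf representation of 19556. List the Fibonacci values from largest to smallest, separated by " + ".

Repeatedly subtract the largest Fibonacci number that fits:
19556 − 17711 = 1845
1845 − 1597 = 248
248 − 233 = 15
15 − 13 = 2
2 − 2 = 0
So 19556 = 17711 + 1597 + 233 + 13 + 2, with no two terms consecutive in the sequence.

17711 + 1597 + 233 + 13 + 2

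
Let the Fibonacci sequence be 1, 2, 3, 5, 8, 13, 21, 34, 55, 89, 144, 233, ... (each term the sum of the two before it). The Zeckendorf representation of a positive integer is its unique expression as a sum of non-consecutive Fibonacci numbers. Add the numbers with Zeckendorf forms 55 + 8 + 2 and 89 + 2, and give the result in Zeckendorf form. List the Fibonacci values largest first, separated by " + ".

The two numbers are 65 and 91, so their sum is 156.
Greedy algorithm:
subtract 144 from 156: 12 remains
subtract 8 from 12: 4 remains
subtract 3 from 4: 1 remains
subtract 1 from 1: 0 remains

144 + 8 + 3 + 1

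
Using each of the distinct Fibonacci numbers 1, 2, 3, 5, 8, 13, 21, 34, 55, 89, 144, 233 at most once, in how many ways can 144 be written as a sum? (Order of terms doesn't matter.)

6

Starting from the Zeckendorf form and repeatedly splitting a term F_k into F_{k−1} + F_{k−2} (when neither is already used) reaches every representation.
144 = 144 = 89+55 = 89+34+21 = 89+34+13+8 = 89+34+13+5+3 = … (1 more), for 6 in all.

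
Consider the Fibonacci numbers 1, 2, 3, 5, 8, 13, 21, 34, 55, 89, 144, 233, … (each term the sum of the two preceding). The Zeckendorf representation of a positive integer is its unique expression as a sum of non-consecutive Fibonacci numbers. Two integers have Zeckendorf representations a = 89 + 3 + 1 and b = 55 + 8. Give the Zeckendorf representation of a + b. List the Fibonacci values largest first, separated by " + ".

The two numbers are 93 and 63, so their sum is 156.
156: greatest Fibonacci not exceeding it is 144, leaving 12
12: greatest Fibonacci not exceeding it is 8, leaving 4
4: greatest Fibonacci not exceeding it is 3, leaving 1
1: greatest Fibonacci not exceeding it is 1, leaving 0

144 + 8 + 3 + 1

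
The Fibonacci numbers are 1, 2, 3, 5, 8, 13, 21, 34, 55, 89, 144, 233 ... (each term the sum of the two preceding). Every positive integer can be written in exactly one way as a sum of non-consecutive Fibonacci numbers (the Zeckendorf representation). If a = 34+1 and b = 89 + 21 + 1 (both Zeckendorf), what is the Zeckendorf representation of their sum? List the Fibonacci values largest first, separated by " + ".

The two numbers are 35 and 111, so their sum is 146.
Greedy algorithm:
146 − 144 = 2
2 − 2 = 0

144 + 2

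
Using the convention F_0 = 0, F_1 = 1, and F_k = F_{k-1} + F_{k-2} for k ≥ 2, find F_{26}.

121393

Iterating the recurrence up to F_{18} = 2584 and F_{17} = 1597:
F_{19} = F_{18} + F_{17} = 2584 + 1597 = 4181
F_{20} = F_{19} + F_{18} = 4181 + 2584 = 6765
F_{21} = F_{20} + F_{19} = 6765 + 4181 = 10946
F_{22} = F_{21} + F_{20} = 10946 + 6765 = 17711
F_{23} = F_{22} + F_{21} = 17711 + 10946 = 28657
F_{24} = F_{23} + F_{22} = 28657 + 17711 = 46368
F_{25} = F_{24} + F_{23} = 46368 + 28657 = 75025
F_{26} = F_{25} + F_{24} = 75025 + 46368 = 121393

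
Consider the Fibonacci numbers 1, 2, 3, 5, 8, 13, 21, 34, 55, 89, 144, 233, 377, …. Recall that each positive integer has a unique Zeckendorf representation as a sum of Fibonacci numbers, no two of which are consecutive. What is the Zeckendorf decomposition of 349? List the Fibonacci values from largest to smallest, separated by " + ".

Greedy algorithm:
233 ≤ 349 < 377, so take 233; remainder 116
89 ≤ 116 < 144, so take 89; remainder 27
21 ≤ 27 < 34, so take 21; remainder 6
5 ≤ 6 < 8, so take 5; remainder 1
1 ≤ 1 < 2, so take 1; remainder 0
So 349 = 233 + 89 + 21 + 5 + 1, with no two terms consecutive in the sequence.

233 + 89 + 21 + 5 + 1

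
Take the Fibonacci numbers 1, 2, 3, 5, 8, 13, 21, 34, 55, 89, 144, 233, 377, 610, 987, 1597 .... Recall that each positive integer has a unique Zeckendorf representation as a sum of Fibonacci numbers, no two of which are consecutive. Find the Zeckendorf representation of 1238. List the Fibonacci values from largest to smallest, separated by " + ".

987 + 233 + 13 + 5

Greedily peel off the largest Fibonacci term at each step:
1238 − 987 = 251
251 − 233 = 18
18 − 13 = 5
5 − 5 = 0
So 1238 = 987 + 233 + 13 + 5, with no two terms consecutive in the sequence.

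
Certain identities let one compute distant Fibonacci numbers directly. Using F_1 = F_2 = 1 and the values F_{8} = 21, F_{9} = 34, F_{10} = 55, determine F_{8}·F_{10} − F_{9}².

21·55 − 34² = 1155 − 1156 = -1. (Cassini's identity: F_{k−1}F_{k+1} − F_k² = (−1)^k.)

-1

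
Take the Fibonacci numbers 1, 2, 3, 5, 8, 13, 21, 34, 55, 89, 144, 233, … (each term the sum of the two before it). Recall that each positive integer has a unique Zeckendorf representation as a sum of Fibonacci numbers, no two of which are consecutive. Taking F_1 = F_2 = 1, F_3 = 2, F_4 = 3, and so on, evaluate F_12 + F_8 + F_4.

F_12 + F_8 + F_4 = 144 + 21 + 3 = 168.

168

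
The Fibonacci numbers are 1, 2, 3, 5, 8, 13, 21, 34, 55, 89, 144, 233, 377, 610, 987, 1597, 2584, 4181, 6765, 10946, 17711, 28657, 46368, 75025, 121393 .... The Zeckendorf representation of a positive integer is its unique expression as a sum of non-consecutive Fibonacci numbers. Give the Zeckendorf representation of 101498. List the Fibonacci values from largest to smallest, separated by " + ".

75025 + 17711 + 6765 + 1597 + 377 + 21 + 2

75025 ≤ 101498 < 121393, so take 75025; remainder 26473
17711 ≤ 26473 < 28657, so take 17711; remainder 8762
6765 ≤ 8762 < 10946, so take 6765; remainder 1997
1597 ≤ 1997 < 2584, so take 1597; remainder 400
377 ≤ 400 < 610, so take 377; remainder 23
21 ≤ 23 < 34, so take 21; remainder 2
2 ≤ 2 < 3, so take 2; remainder 0
So 101498 = 75025 + 17711 + 6765 + 1597 + 377 + 21 + 2, with no two terms consecutive in the sequence.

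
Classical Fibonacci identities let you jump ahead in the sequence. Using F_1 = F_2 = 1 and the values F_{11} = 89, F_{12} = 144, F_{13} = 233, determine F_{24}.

46368

By the addition formula F_{m+n} = F_m F_{n+1} + F_{m−1} F_n with m=13, n=11: F_{24} = 233·144 + 144·89 = 33552 + 12816 = 46368.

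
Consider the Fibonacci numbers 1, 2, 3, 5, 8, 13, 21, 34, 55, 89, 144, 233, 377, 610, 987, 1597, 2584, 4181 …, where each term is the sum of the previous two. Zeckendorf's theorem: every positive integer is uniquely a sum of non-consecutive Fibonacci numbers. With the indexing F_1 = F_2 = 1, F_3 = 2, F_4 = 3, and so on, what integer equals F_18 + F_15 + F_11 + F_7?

F_18 + F_15 + F_11 + F_7 = 2584 + 610 + 89 + 13 = 3296.

3296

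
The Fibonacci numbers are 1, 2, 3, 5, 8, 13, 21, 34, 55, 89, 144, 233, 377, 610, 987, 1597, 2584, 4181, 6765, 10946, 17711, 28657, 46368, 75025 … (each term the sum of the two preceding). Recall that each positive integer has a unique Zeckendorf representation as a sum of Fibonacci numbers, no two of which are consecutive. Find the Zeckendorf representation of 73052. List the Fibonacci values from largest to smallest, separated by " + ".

46368 + 17711 + 6765 + 1597 + 610 + 1

Greedy algorithm:
73052: greatest Fibonacci not exceeding it is 46368, leaving 26684
26684: greatest Fibonacci not exceeding it is 17711, leaving 8973
8973: greatest Fibonacci not exceeding it is 6765, leaving 2208
2208: greatest Fibonacci not exceeding it is 1597, leaving 611
611: greatest Fibonacci not exceeding it is 610, leaving 1
1: greatest Fibonacci not exceeding it is 1, leaving 0
So 73052 = 46368 + 17711 + 6765 + 1597 + 610 + 1, with no two terms consecutive in the sequence.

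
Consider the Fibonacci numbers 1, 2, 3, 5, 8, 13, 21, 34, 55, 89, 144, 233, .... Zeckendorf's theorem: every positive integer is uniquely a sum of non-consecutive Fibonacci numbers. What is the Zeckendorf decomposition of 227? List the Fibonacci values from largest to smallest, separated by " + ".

largest Fibonacci ≤ 227 is 144; 227 − 144 = 83
largest Fibonacci ≤ 83 is 55; 83 − 55 = 28
largest Fibonacci ≤ 28 is 21; 28 − 21 = 7
largest Fibonacci ≤ 7 is 5; 7 − 5 = 2
largest Fibonacci ≤ 2 is 2; 2 − 2 = 0
So 227 = 144 + 55 + 21 + 5 + 2, with no two terms consecutive in the sequence.

144 + 55 + 21 + 5 + 2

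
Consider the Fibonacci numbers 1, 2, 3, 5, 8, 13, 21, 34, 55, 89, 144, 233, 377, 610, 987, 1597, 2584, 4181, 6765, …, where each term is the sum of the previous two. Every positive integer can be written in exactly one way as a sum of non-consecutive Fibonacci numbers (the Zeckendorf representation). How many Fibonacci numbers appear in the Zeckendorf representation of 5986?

Repeatedly subtract the largest Fibonacci number that fits:
4181 ≤ 5986 < 6765, so take 4181; remainder 1805
1597 ≤ 1805 < 2584, so take 1597; remainder 208
144 ≤ 208 < 233, so take 144; remainder 64
55 ≤ 64 < 89, so take 55; remainder 9
8 ≤ 9 < 13, so take 8; remainder 1
1 ≤ 1 < 2, so take 1; remainder 0
5986 = 4181 + 1597 + 144 + 55 + 8 + 1, which has 6 terms.

6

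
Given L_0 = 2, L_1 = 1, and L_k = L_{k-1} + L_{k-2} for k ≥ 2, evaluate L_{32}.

Iterating the recurrence up to L_{27} = 439204 and L_{26} = 271443:
L_{28} = L_{27} + L_{26} = 439204 + 271443 = 710647
L_{29} = L_{28} + L_{27} = 710647 + 439204 = 1149851
L_{30} = L_{29} + L_{28} = 1149851 + 710647 = 1860498
L_{31} = L_{30} + L_{29} = 1860498 + 1149851 = 3010349
L_{32} = L_{31} + L_{30} = 3010349 + 1860498 = 4870847

4870847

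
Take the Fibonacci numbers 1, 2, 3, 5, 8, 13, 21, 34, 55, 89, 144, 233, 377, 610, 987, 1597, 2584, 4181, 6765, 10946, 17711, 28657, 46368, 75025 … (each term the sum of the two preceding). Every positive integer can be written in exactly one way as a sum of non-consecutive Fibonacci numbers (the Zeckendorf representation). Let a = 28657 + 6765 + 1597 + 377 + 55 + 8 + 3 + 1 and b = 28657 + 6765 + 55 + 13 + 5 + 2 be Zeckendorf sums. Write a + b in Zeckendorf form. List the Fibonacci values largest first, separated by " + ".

The two numbers are 37463 and 35497, so their sum is 72960.
Greedily peel off the largest Fibonacci term at each step:
72960 − 46368 = 26592
26592 − 17711 = 8881
8881 − 6765 = 2116
2116 − 1597 = 519
519 − 377 = 142
142 − 89 = 53
53 − 34 = 19
19 − 13 = 6
6 − 5 = 1
1 − 1 = 0

46368 + 17711 + 6765 + 1597 + 377 + 89 + 34 + 13 + 5 + 1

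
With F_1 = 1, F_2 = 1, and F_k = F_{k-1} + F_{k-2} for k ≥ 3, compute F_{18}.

2584

Iterating the recurrence up to F_{13} = 233 and F_{12} = 144:
F_{14} = F_{13} + F_{12} = 233 + 144 = 377
F_{15} = F_{14} + F_{13} = 377 + 233 = 610
F_{16} = F_{15} + F_{14} = 610 + 377 = 987
F_{17} = F_{16} + F_{15} = 987 + 610 = 1597
F_{18} = F_{17} + F_{16} = 1597 + 987 = 2584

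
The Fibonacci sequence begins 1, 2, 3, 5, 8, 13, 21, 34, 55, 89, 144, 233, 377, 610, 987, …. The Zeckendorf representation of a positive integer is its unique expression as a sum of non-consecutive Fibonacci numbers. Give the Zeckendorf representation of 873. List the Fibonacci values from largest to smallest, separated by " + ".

Repeatedly subtract the largest Fibonacci number that fits:
610 ≤ 873 < 987, so take 610; remainder 263
233 ≤ 263 < 377, so take 233; remainder 30
21 ≤ 30 < 34, so take 21; remainder 9
8 ≤ 9 < 13, so take 8; remainder 1
1 ≤ 1 < 2, so take 1; remainder 0
So 873 = 610 + 233 + 21 + 8 + 1, with no two terms consecutive in the sequence.

610 + 233 + 21 + 8 + 1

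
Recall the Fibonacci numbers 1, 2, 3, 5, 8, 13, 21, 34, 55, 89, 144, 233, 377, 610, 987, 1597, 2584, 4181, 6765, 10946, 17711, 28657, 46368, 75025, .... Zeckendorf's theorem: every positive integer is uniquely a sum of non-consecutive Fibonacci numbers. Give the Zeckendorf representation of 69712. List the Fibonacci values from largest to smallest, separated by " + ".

46368 + 17711 + 4181 + 987 + 377 + 55 + 21 + 8 + 3 + 1

69712: greatest Fibonacci not exceeding it is 46368, leaving 23344
23344: greatest Fibonacci not exceeding it is 17711, leaving 5633
5633: greatest Fibonacci not exceeding it is 4181, leaving 1452
1452: greatest Fibonacci not exceeding it is 987, leaving 465
465: greatest Fibonacci not exceeding it is 377, leaving 88
88: greatest Fibonacci not exceeding it is 55, leaving 33
33: greatest Fibonacci not exceeding it is 21, leaving 12
12: greatest Fibonacci not exceeding it is 8, leaving 4
4: greatest Fibonacci not exceeding it is 3, leaving 1
1: greatest Fibonacci not exceeding it is 1, leaving 0
So 69712 = 46368 + 17711 + 4181 + 987 + 377 + 55 + 21 + 8 + 3 + 1, with no two terms consecutive in the sequence.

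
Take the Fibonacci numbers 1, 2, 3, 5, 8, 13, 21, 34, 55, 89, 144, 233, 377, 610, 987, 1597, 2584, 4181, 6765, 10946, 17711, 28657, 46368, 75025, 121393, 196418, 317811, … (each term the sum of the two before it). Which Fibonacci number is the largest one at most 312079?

196418 ≤ 312079 < 317811, so the largest Fibonacci number not exceeding 312079 is 196418.

196418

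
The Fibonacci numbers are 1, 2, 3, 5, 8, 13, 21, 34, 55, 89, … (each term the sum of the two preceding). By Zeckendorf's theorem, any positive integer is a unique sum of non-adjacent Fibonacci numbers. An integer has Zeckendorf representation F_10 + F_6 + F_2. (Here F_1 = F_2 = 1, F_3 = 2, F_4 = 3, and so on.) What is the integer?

F_10 + F_6 + F_2 = 55 + 8 + 1 = 64.

64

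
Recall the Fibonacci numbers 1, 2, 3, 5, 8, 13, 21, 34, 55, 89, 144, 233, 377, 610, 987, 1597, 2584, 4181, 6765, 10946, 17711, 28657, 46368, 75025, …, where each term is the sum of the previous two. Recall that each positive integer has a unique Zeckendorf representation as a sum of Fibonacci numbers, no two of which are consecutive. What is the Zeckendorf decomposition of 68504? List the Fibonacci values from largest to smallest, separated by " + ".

68504: greatest Fibonacci not exceeding it is 46368, leaving 22136
22136: greatest Fibonacci not exceeding it is 17711, leaving 4425
4425: greatest Fibonacci not exceeding it is 4181, leaving 244
244: greatest Fibonacci not exceeding it is 233, leaving 11
11: greatest Fibonacci not exceeding it is 8, leaving 3
3: greatest Fibonacci not exceeding it is 3, leaving 0
So 68504 = 46368 + 17711 + 4181 + 233 + 8 + 3, with no two terms consecutive in the sequence.

46368 + 17711 + 4181 + 233 + 8 + 3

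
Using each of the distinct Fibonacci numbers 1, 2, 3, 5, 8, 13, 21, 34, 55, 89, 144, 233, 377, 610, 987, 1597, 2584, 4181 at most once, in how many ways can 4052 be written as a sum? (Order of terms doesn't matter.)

4052 = 2584+987+377+89+13+2 = 2584+987+377+89+8+5+2 = 2584+987+377+55+34+13+2 = … (17 more), for 20 in all.

20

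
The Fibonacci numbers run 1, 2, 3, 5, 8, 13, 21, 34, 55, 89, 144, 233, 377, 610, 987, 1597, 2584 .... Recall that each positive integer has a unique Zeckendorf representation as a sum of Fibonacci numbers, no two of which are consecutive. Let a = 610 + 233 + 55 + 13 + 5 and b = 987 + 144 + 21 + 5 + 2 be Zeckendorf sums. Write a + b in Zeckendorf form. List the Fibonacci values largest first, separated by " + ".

1597 + 377 + 89 + 8 + 3 + 1

The two numbers are 916 and 1159, so their sum is 2075.
subtract 1597 from 2075: 478 remains
subtract 377 from 478: 101 remains
subtract 89 from 101: 12 remains
subtract 8 from 12: 4 remains
subtract 3 from 4: 1 remains
subtract 1 from 1: 0 remains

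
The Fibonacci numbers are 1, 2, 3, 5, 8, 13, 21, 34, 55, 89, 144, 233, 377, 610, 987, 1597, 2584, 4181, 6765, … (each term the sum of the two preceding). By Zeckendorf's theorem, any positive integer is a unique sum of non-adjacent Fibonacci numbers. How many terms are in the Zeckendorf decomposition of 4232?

5

Greedy algorithm:
4181 ≤ 4232 < 6765, so take 4181; remainder 51
34 ≤ 51 < 55, so take 34; remainder 17
13 ≤ 17 < 21, so take 13; remainder 4
3 ≤ 4 < 5, so take 3; remainder 1
1 ≤ 1 < 2, so take 1; remainder 0
4232 = 4181 + 34 + 13 + 3 + 1, which has 5 terms.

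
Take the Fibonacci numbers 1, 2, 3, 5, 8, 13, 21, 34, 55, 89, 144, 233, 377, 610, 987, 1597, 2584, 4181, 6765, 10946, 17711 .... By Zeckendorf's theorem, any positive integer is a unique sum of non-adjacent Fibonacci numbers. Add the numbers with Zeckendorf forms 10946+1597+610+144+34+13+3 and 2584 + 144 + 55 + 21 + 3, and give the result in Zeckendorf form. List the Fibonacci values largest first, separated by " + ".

10946 + 4181 + 987 + 34 + 5 + 1

The two numbers are 13347 and 2807, so their sum is 16154.
Greedy algorithm:
largest Fibonacci ≤ 16154 is 10946; 16154 − 10946 = 5208
largest Fibonacci ≤ 5208 is 4181; 5208 − 4181 = 1027
largest Fibonacci ≤ 1027 is 987; 1027 − 987 = 40
largest Fibonacci ≤ 40 is 34; 40 − 34 = 6
largest Fibonacci ≤ 6 is 5; 6 − 5 = 1
largest Fibonacci ≤ 1 is 1; 1 − 1 = 0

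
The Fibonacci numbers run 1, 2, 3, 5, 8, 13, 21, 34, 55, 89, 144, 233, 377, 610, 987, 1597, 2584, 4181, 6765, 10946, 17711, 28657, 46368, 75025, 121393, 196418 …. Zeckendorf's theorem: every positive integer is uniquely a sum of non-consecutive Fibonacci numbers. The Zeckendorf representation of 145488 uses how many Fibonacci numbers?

Greedy algorithm:
largest Fibonacci ≤ 145488 is 121393; 145488 − 121393 = 24095
largest Fibonacci ≤ 24095 is 17711; 24095 − 17711 = 6384
largest Fibonacci ≤ 6384 is 4181; 6384 − 4181 = 2203
largest Fibonacci ≤ 2203 is 1597; 2203 − 1597 = 606
largest Fibonacci ≤ 606 is 377; 606 − 377 = 229
largest Fibonacci ≤ 229 is 144; 229 − 144 = 85
largest Fibonacci ≤ 85 is 55; 85 − 55 = 30
largest Fibonacci ≤ 30 is 21; 30 − 21 = 9
largest Fibonacci ≤ 9 is 8; 9 − 8 = 1
largest Fibonacci ≤ 1 is 1; 1 − 1 = 0
145488 = 121393 + 17711 + 4181 + 1597 + 377 + 144 + 55 + 21 + 8 + 1, which has 10 terms.

10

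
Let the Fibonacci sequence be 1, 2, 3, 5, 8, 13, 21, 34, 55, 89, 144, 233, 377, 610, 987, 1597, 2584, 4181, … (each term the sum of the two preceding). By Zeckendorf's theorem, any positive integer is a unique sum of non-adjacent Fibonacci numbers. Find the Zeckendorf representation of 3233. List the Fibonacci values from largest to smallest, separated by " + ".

take 2584 (≤ 3233); 3233 − 2584 = 649
take 610 (≤ 649); 649 − 610 = 39
take 34 (≤ 39); 39 − 34 = 5
take 5 (≤ 5); 5 − 5 = 0
So 3233 = 2584 + 610 + 34 + 5, with no two terms consecutive in the sequence.

2584 + 610 + 34 + 5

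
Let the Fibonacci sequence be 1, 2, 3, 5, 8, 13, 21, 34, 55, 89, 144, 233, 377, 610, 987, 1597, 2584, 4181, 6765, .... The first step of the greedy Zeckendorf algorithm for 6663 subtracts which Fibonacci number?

4181 ≤ 6663 < 6765, so the largest Fibonacci number not exceeding 6663 is 4181.

4181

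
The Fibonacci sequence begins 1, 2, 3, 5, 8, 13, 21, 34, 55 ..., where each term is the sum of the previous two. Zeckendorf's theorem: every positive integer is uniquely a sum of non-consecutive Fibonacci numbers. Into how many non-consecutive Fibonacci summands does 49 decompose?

34 ≤ 49 < 55, so take 34; remainder 15
13 ≤ 15 < 21, so take 13; remainder 2
2 ≤ 2 < 3, so take 2; remainder 0
49 = 34 + 13 + 2, which has 3 terms.

3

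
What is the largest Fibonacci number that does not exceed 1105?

987

987 ≤ 1105 < 1597, so the largest Fibonacci number not exceeding 1105 is 987.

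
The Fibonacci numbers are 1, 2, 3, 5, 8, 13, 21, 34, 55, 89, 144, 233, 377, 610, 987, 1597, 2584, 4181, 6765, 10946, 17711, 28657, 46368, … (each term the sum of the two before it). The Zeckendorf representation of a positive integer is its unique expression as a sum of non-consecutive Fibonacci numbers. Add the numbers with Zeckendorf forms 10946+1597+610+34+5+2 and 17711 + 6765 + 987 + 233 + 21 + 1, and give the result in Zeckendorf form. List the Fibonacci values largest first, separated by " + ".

The two numbers are 13194 and 25718, so their sum is 38912.
Greedy algorithm:
largest Fibonacci ≤ 38912 is 28657; 38912 − 28657 = 10255
largest Fibonacci ≤ 10255 is 6765; 10255 − 6765 = 3490
largest Fibonacci ≤ 3490 is 2584; 3490 − 2584 = 906
largest Fibonacci ≤ 906 is 610; 906 − 610 = 296
largest Fibonacci ≤ 296 is 233; 296 − 233 = 63
largest Fibonacci ≤ 63 is 55; 63 − 55 = 8
largest Fibonacci ≤ 8 is 8; 8 − 8 = 0

28657 + 6765 + 2584 + 610 + 233 + 55 + 8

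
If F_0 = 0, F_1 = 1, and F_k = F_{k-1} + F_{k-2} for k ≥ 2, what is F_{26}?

121393

Iterating the recurrence up to F_{20} = 6765 and F_{19} = 4181:
F_{21} = F_{20} + F_{19} = 6765 + 4181 = 10946
F_{22} = F_{21} + F_{20} = 10946 + 6765 = 17711
F_{23} = F_{22} + F_{21} = 17711 + 10946 = 28657
F_{24} = F_{23} + F_{22} = 28657 + 17711 = 46368
F_{25} = F_{24} + F_{23} = 46368 + 28657 = 75025
F_{26} = F_{25} + F_{24} = 75025 + 46368 = 121393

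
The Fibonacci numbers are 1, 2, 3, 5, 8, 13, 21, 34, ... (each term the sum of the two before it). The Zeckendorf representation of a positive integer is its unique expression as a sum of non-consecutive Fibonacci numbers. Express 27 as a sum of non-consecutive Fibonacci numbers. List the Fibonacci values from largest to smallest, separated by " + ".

Greedily peel off the largest Fibonacci term at each step:
21 ≤ 27 < 34, so take 21; remainder 6
5 ≤ 6 < 8, so take 5; remainder 1
1 ≤ 1 < 2, so take 1; remainder 0
So 27 = 21 + 5 + 1, with no two terms consecutive in the sequence.

21 + 5 + 1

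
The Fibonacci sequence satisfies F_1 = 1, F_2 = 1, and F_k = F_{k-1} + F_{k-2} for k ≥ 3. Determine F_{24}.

46368

Iterating the recurrence up to F_{17} = 1597 and F_{16} = 987:
F_{18} = F_{17} + F_{16} = 1597 + 987 = 2584
F_{19} = F_{18} + F_{17} = 2584 + 1597 = 4181
F_{20} = F_{19} + F_{18} = 4181 + 2584 = 6765
F_{21} = F_{20} + F_{19} = 6765 + 4181 = 10946
F_{22} = F_{21} + F_{20} = 10946 + 6765 = 17711
F_{23} = F_{22} + F_{21} = 17711 + 10946 = 28657
F_{24} = F_{23} + F_{22} = 28657 + 17711 = 46368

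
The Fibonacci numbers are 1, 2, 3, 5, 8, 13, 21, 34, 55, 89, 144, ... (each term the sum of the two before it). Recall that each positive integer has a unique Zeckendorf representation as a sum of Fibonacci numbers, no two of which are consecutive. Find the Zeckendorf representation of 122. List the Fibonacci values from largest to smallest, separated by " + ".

89 + 21 + 8 + 3 + 1

Greedy algorithm:
89 ≤ 122 < 144, so take 89; remainder 33
21 ≤ 33 < 34, so take 21; remainder 12
8 ≤ 12 < 13, so take 8; remainder 4
3 ≤ 4 < 5, so take 3; remainder 1
1 ≤ 1 < 2, so take 1; remainder 0
So 122 = 89 + 21 + 8 + 3 + 1, with no two terms consecutive in the sequence.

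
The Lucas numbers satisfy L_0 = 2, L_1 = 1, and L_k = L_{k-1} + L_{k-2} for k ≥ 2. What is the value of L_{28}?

Iterating the recurrence up to L_{20} = 15127 and L_{19} = 9349:
L_{21} = L_{20} + L_{19} = 15127 + 9349 = 24476
L_{22} = L_{21} + L_{20} = 24476 + 15127 = 39603
L_{23} = L_{22} + L_{21} = 39603 + 24476 = 64079
L_{24} = L_{23} + L_{22} = 64079 + 39603 = 103682
L_{25} = L_{24} + L_{23} = 103682 + 64079 = 167761
L_{26} = L_{25} + L_{24} = 167761 + 103682 = 271443
L_{27} = L_{26} + L_{25} = 271443 + 167761 = 439204
L_{28} = L_{27} + L_{26} = 439204 + 271443 = 710647

710647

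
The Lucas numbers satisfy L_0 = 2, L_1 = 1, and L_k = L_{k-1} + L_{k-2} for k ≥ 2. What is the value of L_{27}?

439204

Iterating the recurrence up to L_{21} = 24476 and L_{20} = 15127:
L_{22} = L_{21} + L_{20} = 24476 + 15127 = 39603
L_{23} = L_{22} + L_{21} = 39603 + 24476 = 64079
L_{24} = L_{23} + L_{22} = 64079 + 39603 = 103682
L_{25} = L_{24} + L_{23} = 103682 + 64079 = 167761
L_{26} = L_{25} + L_{24} = 167761 + 103682 = 271443
L_{27} = L_{26} + L_{25} = 271443 + 167761 = 439204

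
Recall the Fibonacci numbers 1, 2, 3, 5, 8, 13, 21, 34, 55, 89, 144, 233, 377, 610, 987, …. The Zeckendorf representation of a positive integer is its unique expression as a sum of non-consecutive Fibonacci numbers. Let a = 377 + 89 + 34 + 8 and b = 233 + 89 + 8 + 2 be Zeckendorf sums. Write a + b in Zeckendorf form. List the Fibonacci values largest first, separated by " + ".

610 + 144 + 55 + 21 + 8 + 2

The two numbers are 508 and 332, so their sum is 840.
840: greatest Fibonacci not exceeding it is 610, leaving 230
230: greatest Fibonacci not exceeding it is 144, leaving 86
86: greatest Fibonacci not exceeding it is 55, leaving 31
31: greatest Fibonacci not exceeding it is 21, leaving 10
10: greatest Fibonacci not exceeding it is 8, leaving 2
2: greatest Fibonacci not exceeding it is 2, leaving 0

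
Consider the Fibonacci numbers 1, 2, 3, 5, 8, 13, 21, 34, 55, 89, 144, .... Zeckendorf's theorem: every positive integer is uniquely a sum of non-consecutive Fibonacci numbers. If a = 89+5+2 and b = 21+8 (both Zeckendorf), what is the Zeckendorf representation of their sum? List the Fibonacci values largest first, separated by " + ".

The two numbers are 96 and 29, so their sum is 125.
largest Fibonacci ≤ 125 is 89; 125 − 89 = 36
largest Fibonacci ≤ 36 is 34; 36 − 34 = 2
largest Fibonacci ≤ 2 is 2; 2 − 2 = 0

89 + 34 + 2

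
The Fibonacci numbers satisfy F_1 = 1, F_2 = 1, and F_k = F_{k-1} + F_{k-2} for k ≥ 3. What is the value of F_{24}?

46368

Iterating the recurrence up to F_{16} = 987 and F_{15} = 610:
F_{17} = F_{16} + F_{15} = 987 + 610 = 1597
F_{18} = F_{17} + F_{16} = 1597 + 987 = 2584
F_{19} = F_{18} + F_{17} = 2584 + 1597 = 4181
F_{20} = F_{19} + F_{18} = 4181 + 2584 = 6765
F_{21} = F_{20} + F_{19} = 6765 + 4181 = 10946
F_{22} = F_{21} + F_{20} = 10946 + 6765 = 17711
F_{23} = F_{22} + F_{21} = 17711 + 10946 = 28657
F_{24} = F_{23} + F_{22} = 28657 + 17711 = 46368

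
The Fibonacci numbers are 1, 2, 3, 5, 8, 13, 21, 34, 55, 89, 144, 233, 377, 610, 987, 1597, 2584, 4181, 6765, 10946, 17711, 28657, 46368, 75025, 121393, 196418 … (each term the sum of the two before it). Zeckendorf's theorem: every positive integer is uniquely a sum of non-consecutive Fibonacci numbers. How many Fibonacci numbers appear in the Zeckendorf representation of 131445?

Greedy algorithm:
subtract 121393 from 131445: 10052 remains
subtract 6765 from 10052: 3287 remains
subtract 2584 from 3287: 703 remains
subtract 610 from 703: 93 remains
subtract 89 from 93: 4 remains
subtract 3 from 4: 1 remains
subtract 1 from 1: 0 remains
131445 = 121393 + 6765 + 2584 + 610 + 89 + 3 + 1, which has 7 terms.

7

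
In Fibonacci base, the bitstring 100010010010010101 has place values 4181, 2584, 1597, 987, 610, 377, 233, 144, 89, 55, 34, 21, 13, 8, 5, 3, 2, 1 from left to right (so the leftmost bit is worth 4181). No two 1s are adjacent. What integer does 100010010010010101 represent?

Summing the place values of the 1 bits: 4181 + 610 + 144 + 34 + 8 + 3 + 1 = 4981.

4981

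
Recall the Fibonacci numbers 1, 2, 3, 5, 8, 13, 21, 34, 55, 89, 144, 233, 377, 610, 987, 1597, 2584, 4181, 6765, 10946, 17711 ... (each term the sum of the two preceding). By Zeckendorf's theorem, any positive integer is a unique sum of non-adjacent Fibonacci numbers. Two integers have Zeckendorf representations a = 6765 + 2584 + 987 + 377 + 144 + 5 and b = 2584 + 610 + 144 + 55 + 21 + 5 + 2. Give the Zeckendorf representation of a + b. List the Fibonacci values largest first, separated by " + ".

10946 + 2584 + 610 + 89 + 34 + 13 + 5 + 2

The two numbers are 10862 and 3421, so their sum is 14283.
10946 ≤ 14283 < 17711, so take 10946; remainder 3337
2584 ≤ 3337 < 4181, so take 2584; remainder 753
610 ≤ 753 < 987, so take 610; remainder 143
89 ≤ 143 < 144, so take 89; remainder 54
34 ≤ 54 < 55, so take 34; remainder 20
13 ≤ 20 < 21, so take 13; remainder 7
5 ≤ 7 < 8, so take 5; remainder 2
2 ≤ 2 < 3, so take 2; remainder 0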